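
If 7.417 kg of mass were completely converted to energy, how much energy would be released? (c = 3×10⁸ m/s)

Using E = mc²:
c² = (3×10⁸)² = 9×10¹⁶ m²/s²
E = 7.417 × 9×10¹⁶ = 6.675×10¹⁷ J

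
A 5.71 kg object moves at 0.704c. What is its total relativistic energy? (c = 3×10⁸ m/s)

γ = 1/√(1 - 0.704²) = 1.408
mc² = 5.71 × (3×10⁸)² = 5.139×10¹⁷ J
E = γmc² = 1.408 × 5.139×10¹⁷ = 7.236×10¹⁷ J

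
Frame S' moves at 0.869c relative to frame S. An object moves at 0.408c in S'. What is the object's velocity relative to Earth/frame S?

u = (u' + v)/(1 + u'v/c²)
Numerator: 0.408 + 0.869 = 1.277
Denominator: 1 + 0.354552 = 1.354552
u = 1.277/1.354552 = 0.9427c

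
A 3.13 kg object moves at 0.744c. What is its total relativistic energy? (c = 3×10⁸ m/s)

γ = 1/√(1 - 0.744²) = 1.4966
mc² = 3.13 × (3×10⁸)² = 2.817×10¹⁷ J
E = γmc² = 1.4966 × 2.817×10¹⁷ = 4.216×10¹⁷ J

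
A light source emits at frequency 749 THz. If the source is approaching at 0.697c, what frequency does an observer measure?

β = v/c = 0.697
(1+β)/(1-β) = 1.697/0.303 = 5.601
Doppler factor = √(5.601) = 2.367
f_obs = 749 × 2.367 = 1773 THz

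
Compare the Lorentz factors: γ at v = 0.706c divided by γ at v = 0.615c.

γ₁ = 1/√(1 - 0.706²) = 1.4120
γ₂ = 1/√(1 - 0.615²) = 1.2682
γ₁/γ₂ = 1.4120/1.2682 = 1.113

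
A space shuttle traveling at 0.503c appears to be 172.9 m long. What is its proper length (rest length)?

Contracted length L = 172.9 m
γ = 1/√(1 - 0.503²) = 1.157
L₀ = γL = 1.157 × 172.9 = 200.0 m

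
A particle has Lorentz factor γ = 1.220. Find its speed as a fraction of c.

From γ = 1/√(1 - v²/c²):
1/γ² = 1/1.220² = 0.6719
v²/c² = 1 - 0.6719 = 0.3281
v/c = √(0.3281) = 0.5728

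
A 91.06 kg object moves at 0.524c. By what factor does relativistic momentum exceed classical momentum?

p_rel = γmv, p_class = mv
Ratio = γ = 1/√(1 - 0.524²) = 1.174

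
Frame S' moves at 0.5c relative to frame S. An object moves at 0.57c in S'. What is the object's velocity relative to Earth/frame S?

u = (u' + v)/(1 + u'v/c²)
Numerator: 0.57 + 0.5 = 1.07
Denominator: 1 + 0.285 = 1.285
u = 1.07/1.285 = 0.8327c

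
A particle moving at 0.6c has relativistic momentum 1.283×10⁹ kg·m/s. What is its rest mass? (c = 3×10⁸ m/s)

γ = 1/√(1 - 0.6²) = 1.250
v = 0.6 × 3×10⁸ = 1.800×10⁸ m/s
m = p/(γv) = 1.283×10⁹/(1.250 × 1.800×10⁸) = 5.702 kg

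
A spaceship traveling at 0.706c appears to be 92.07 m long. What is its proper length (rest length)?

Contracted length L = 92.07 m
γ = 1/√(1 - 0.706²) = 1.412
L₀ = γL = 1.412 × 92.07 = 130.0 m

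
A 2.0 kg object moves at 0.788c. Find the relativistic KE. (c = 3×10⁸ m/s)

γ = 1/√(1 - 0.788²) = 1.6242
γ - 1 = 0.6242
KE = (γ-1)mc² = 0.6242 × 2.0 × (3×10⁸)² = 1.124×10¹⁷ J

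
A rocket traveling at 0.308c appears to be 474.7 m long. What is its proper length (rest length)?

Contracted length L = 474.7 m
γ = 1/√(1 - 0.308²) = 1.0511
L₀ = γL = 1.0511 × 474.7 = 499.0 m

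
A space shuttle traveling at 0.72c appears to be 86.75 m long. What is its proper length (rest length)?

Contracted length L = 86.75 m
γ = 1/√(1 - 0.72²) = 1.441
L₀ = γL = 1.441 × 86.75 = 125.0 m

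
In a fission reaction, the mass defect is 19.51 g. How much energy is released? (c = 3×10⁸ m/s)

Convert mass defect: Δm = 19.51 g = 0.01951 kg
E = Δm·c² = 0.01951 × (3×10⁸)²
= 0.01951 × 9×10¹⁶ = 1.756×10¹⁵ J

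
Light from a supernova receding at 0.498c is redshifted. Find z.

β = 0.498
(1+β)/(1-β) = 1.498/0.502 = 2.984
√(2.984) = 1.7274
z = 1.7274 - 1 = 0.7274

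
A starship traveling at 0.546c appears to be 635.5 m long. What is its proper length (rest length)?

Contracted length L = 635.5 m
γ = 1/√(1 - 0.546²) = 1.1936
L₀ = γL = 1.1936 × 635.5 = 758.5 m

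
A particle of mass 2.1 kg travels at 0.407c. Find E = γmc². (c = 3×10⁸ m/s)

γ = 1/√(1 - 0.407²) = 1.0948
mc² = 2.1 × (3×10⁸)² = 1.890×10¹⁷ J
E = γmc² = 1.0948 × 1.890×10¹⁷ = 2.069×10¹⁷ J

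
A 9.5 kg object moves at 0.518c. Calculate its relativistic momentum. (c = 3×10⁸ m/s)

γ = 1/√(1 - 0.518²) = 1.169
v = 0.518 × 3×10⁸ = 1.554×10⁸ m/s
p = γmv = 1.169 × 9.5 × 1.554×10⁸ = 1.726×10⁹ kg·m/s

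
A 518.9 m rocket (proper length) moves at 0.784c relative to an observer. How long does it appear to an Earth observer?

Proper length L₀ = 518.9 m
γ = 1/√(1 - 0.784²) = 1.611
L = L₀/γ = 518.9/1.611 = 322.1 m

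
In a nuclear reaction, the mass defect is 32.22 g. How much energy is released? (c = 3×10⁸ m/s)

Convert mass defect: Δm = 32.22 g = 0.03222 kg
E = Δm·c² = 0.03222 × (3×10⁸)²
= 0.03222 × 9×10¹⁶ = 2.900×10¹⁵ J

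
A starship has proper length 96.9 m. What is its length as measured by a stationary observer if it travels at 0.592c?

Proper length L₀ = 96.9 m
γ = 1/√(1 - 0.592²) = 1.24079
L = L₀/γ = 96.9/1.24079 = 78.10 m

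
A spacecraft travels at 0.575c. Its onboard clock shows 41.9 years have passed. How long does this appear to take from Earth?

Proper time Δt₀ = 41.9 years
γ = 1/√(1 - 0.575²) = 1.2223
Δt = γΔt₀ = 1.2223 × 41.9 = 51.21 years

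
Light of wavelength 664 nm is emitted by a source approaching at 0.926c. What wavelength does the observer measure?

β = 0.926
Wavelength Doppler factor = √(0.074/1.926) = √(0.03842) = 0.19601
λ_obs = 664 × 0.19601 = 130.2 nm (blueshift)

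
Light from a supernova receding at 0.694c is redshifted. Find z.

β = 0.694
(1+β)/(1-β) = 1.694/0.306 = 5.536
√(5.536) = 2.353
z = 2.353 - 1 = 1.353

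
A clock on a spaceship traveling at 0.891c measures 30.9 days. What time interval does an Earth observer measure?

Proper time Δt₀ = 30.9 days
γ = 1/√(1 - 0.891²) = 2.2026
Δt = γΔt₀ = 2.2026 × 30.9 = 68.06 days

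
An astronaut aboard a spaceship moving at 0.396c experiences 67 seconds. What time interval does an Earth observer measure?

Proper time Δt₀ = 67 seconds
γ = 1/√(1 - 0.396²) = 1.089
Δt = γΔt₀ = 1.089 × 67 = 72.96 seconds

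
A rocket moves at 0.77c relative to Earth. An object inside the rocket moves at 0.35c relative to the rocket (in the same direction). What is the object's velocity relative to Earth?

u = (u' + v)/(1 + u'v/c²)
Numerator: 0.35 + 0.77 = 1.12
Denominator: 1 + 0.2695 = 1.2695
u = 1.12/1.2695 = 0.8822c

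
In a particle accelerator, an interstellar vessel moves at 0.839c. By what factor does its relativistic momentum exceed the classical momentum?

p_rel = γmv, p_class = mv
Ratio = γ = 1/√(1 - 0.839²)
= 1/√(0.296079) = 1.838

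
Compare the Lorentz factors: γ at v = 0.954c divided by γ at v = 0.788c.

γ₁ = 1/√(1 - 0.954²) = 3.335
γ₂ = 1/√(1 - 0.788²) = 1.624
γ₁/γ₂ = 3.335/1.624 = 2.054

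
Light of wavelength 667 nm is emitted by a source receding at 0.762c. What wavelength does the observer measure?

β = 0.762
Wavelength Doppler factor = √(1.762/0.238) = √(7.403) = 2.721
λ_obs = 667 × 2.721 = 1815 nm (redshift)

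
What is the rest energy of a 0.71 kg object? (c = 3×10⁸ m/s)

c² = (3×10⁸)² = 9.000×10¹⁶ m²/s²
E₀ = mc² = 0.71 × 9.000×10¹⁶ = 6.390×10¹⁶ J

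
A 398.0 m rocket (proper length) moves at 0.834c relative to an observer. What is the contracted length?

Proper length L₀ = 398.0 m
γ = 1/√(1 - 0.834²) = 1.812
L = L₀/γ = 398.0/1.812 = 219.6 m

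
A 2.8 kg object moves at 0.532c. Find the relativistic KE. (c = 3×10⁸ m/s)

γ = 1/√(1 - 0.532²) = 1.181
γ - 1 = 0.1810
KE = (γ-1)mc² = 0.1810 × 2.8 × (3×10⁸)² = 4.561×10¹⁶ J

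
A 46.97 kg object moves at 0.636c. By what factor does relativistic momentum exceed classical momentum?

p_rel = γmv, p_class = mv
Ratio = γ = 1/√(1 - 0.636²) = 1.296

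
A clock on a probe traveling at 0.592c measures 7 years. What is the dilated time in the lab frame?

Proper time Δt₀ = 7 years
γ = 1/√(1 - 0.592²) = 1.2408
Δt = γΔt₀ = 1.2408 × 7 = 8.686 years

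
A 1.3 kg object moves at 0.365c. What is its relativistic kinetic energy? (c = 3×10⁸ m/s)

γ = 1/√(1 - 0.365²) = 1.074105
γ - 1 = 0.074105
KE = (γ-1)mc² = 0.074105 × 1.3 × (3×10⁸)² = 8.670×10¹⁵ J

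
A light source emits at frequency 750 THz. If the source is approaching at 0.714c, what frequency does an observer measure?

β = v/c = 0.714
(1+β)/(1-β) = 1.714/0.286 = 5.993
Doppler factor = √(5.993) = 2.448
f_obs = 750 × 2.448 = 1836 THz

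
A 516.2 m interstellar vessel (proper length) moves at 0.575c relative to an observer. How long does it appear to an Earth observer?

Proper length L₀ = 516.2 m
γ = 1/√(1 - 0.575²) = 1.2223
L = L₀/γ = 516.2/1.2223 = 422.3 m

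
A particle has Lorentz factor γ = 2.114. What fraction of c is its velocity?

From γ = 1/√(1 - v²/c²):
1/γ² = 1/2.114² = 0.2238
v²/c² = 1 - 0.2238 = 0.7762
v/c = √(0.7762) = 0.8810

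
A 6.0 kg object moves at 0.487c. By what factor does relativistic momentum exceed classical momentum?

p_rel = γmv, p_class = mv
Ratio = γ = 1/√(1 - 0.487²) = 1.145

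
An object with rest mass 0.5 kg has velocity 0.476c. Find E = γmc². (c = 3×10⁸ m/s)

γ = 1/√(1 - 0.476²) = 1.137
mc² = 0.5 × (3×10⁸)² = 4.500×10¹⁶ J
E = γmc² = 1.137 × 4.500×10¹⁶ = 5.117×10¹⁶ J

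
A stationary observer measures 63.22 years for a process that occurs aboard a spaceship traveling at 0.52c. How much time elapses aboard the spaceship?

Dilated time Δt = 63.22 years
γ = 1/√(1 - 0.52²) = 1.1707
Δt₀ = Δt/γ = 63.22/1.1707 = 54.00 years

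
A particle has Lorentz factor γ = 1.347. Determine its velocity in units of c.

From γ = 1/√(1 - v²/c²):
1/γ² = 1/1.347² = 0.5511
v²/c² = 1 - 0.5511 = 0.4489
v/c = √(0.4489) = 0.6700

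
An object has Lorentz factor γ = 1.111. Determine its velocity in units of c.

From γ = 1/√(1 - v²/c²):
1/γ² = 1/1.111² = 0.8102
v²/c² = 1 - 0.8102 = 0.1898
v/c = √(0.1898) = 0.4357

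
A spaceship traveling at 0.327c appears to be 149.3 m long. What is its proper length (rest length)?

Contracted length L = 149.3 m
γ = 1/√(1 - 0.327²) = 1.058
L₀ = γL = 1.058 × 149.3 = 158.0 m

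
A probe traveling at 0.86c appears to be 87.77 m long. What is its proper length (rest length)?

Contracted length L = 87.77 m
γ = 1/√(1 - 0.86²) = 1.960
L₀ = γL = 1.960 × 87.77 = 172.0 m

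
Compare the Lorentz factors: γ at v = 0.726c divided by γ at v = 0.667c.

γ₁ = 1/√(1 - 0.726²) = 1.454
γ₂ = 1/√(1 - 0.667²) = 1.342
γ₁/γ₂ = 1.454/1.342 = 1.083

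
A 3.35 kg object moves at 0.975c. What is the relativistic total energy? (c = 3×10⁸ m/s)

γ = 1/√(1 - 0.975²) = 4.500
mc² = 3.35 × (3×10⁸)² = 3.015×10¹⁷ J
E = γmc² = 4.500 × 3.015×10¹⁷ = 1.357×10¹⁸ J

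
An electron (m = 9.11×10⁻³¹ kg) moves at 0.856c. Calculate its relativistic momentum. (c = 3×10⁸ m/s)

γ = 1/√(1 - 0.856²) = 1.9343
v = 0.856 × 3×10⁸ = 2.568×10⁸ m/s
p = γmv = 1.9343 × 9.11×10⁻³¹ × 2.568×10⁸ = 4.525×10⁻²² kg·m/s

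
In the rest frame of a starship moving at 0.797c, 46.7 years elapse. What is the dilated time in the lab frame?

Proper time Δt₀ = 46.7 years
γ = 1/√(1 - 0.797²) = 1.6557
Δt = γΔt₀ = 1.6557 × 46.7 = 77.32 years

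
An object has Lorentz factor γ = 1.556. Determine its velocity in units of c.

From γ = 1/√(1 - v²/c²):
1/γ² = 1/1.556² = 0.41303
v²/c² = 1 - 0.41303 = 0.58697
v/c = √(0.58697) = 0.7661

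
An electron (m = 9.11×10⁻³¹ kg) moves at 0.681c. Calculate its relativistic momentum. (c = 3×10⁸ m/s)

γ = 1/√(1 - 0.681²) = 1.366
v = 0.681 × 3×10⁸ = 2.043×10⁸ m/s
p = γmv = 1.366 × 9.11×10⁻³¹ × 2.043×10⁸ = 2.542×10⁻²² kg·m/s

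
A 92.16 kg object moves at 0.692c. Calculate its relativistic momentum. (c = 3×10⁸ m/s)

γ = 1/√(1 - 0.692²) = 1.385
v = 0.692 × 3×10⁸ = 2.076×10⁸ m/s
p = γmv = 1.385 × 92.16 × 2.076×10⁸ = 2.650×10¹⁰ kg·m/s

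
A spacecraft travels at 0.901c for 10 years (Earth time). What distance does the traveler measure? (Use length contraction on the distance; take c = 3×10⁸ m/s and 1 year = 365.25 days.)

Earth distance: d = v × t = 0.901c × 10 yr = 8.5300×10¹⁶ m
γ = 2.3051
d' = d/γ = 8.5300×10¹⁶/2.3051 = 3.700×10¹⁶ m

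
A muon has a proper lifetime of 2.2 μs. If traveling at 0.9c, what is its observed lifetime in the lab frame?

Proper lifetime τ₀ = 2.2 μs
γ = 1/√(1 - 0.9²) = 2.294
τ = γτ₀ = 2.294 × 2.2 μs = 5.047 μs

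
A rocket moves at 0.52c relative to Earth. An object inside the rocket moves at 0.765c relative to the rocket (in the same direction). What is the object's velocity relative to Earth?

u = (u' + v)/(1 + u'v/c²)
Numerator: 0.765 + 0.52 = 1.285
Denominator: 1 + 0.3978 = 1.3978
u = 1.285/1.3978 = 0.9193c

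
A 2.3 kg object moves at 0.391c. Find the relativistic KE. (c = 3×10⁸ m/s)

γ = 1/√(1 - 0.391²) = 1.086495
γ - 1 = 0.086495
KE = (γ-1)mc² = 0.086495 × 2.3 × (3×10⁸)² = 1.790×10¹⁶ J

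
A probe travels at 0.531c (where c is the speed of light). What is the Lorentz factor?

v/c = 0.531, so (v/c)² = 0.281961
1 - (v/c)² = 0.718039
γ = 1/√(0.718039) = 1.180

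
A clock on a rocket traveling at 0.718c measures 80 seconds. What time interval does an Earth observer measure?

Proper time Δt₀ = 80 seconds
γ = 1/√(1 - 0.718²) = 1.4367
Δt = γΔt₀ = 1.4367 × 80 = 114.9 seconds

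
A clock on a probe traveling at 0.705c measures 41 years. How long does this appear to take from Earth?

Proper time Δt₀ = 41 years
γ = 1/√(1 - 0.705²) = 1.410
Δt = γΔt₀ = 1.410 × 41 = 57.81 years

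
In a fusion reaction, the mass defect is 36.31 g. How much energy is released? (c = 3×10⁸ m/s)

Convert mass defect: Δm = 36.31 g = 0.03631 kg
E = Δm·c² = 0.03631 × (3×10⁸)²
= 0.03631 × 9×10¹⁶ = 3.268×10¹⁵ J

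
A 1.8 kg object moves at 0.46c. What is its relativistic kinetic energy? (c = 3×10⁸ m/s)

γ = 1/√(1 - 0.46²) = 1.12623
γ - 1 = 0.12623
KE = (γ-1)mc² = 0.12623 × 1.8 × (3×10⁸)² = 2.045×10¹⁶ J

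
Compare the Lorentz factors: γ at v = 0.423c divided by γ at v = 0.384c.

γ₁ = 1/√(1 - 0.423²) = 1.104
γ₂ = 1/√(1 - 0.384²) = 1.083
γ₁/γ₂ = 1.104/1.083 = 1.019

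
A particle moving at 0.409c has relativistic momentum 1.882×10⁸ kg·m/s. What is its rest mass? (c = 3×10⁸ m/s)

γ = 1/√(1 - 0.409²) = 1.0958
v = 0.409 × 3×10⁸ = 1.227×10⁸ m/s
m = p/(γv) = 1.882×10⁸/(1.0958 × 1.227×10⁸) = 1.400 kg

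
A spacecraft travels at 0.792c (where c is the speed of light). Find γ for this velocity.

v/c = 0.792, so (v/c)² = 0.627264
1 - (v/c)² = 0.372736
γ = 1/√(0.372736) = 1.638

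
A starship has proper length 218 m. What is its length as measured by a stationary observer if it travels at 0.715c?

Proper length L₀ = 218 m
γ = 1/√(1 - 0.715²) = 1.430
L = L₀/γ = 218/1.430 = 152.4 m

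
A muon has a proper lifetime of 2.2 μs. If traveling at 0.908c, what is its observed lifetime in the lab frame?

Proper lifetime τ₀ = 2.2 μs
γ = 1/√(1 - 0.908²) = 2.387
τ = γτ₀ = 2.387 × 2.2 μs = 5.251 μs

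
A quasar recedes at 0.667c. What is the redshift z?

β = 0.667
(1+β)/(1-β) = 1.667/0.333 = 5.006
√(5.006) = 2.237
z = 2.237 - 1 = 1.237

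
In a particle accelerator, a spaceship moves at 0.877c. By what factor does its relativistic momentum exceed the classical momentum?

p_rel = γmv, p_class = mv
Ratio = γ = 1/√(1 - 0.877²)
= 1/√(0.230871) = 2.081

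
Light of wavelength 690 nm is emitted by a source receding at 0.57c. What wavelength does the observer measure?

β = 0.57
Wavelength Doppler factor = √(1.57/0.43) = √(3.651) = 1.9108
λ_obs = 690 × 1.9108 = 1318 nm (redshift)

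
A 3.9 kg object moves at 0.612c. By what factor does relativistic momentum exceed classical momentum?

p_rel = γmv, p_class = mv
Ratio = γ = 1/√(1 - 0.612²) = 1.264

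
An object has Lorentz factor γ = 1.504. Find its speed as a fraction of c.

From γ = 1/√(1 - v²/c²):
1/γ² = 1/1.504² = 0.4421
v²/c² = 1 - 0.4421 = 0.5579
v/c = √(0.5579) = 0.7469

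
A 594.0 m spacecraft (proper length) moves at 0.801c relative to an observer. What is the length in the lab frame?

Proper length L₀ = 594.0 m
γ = 1/√(1 - 0.801²) = 1.6704
L = L₀/γ = 594.0/1.6704 = 355.6 m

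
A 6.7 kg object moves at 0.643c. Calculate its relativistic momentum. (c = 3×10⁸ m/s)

γ = 1/√(1 - 0.643²) = 1.306
v = 0.643 × 3×10⁸ = 1.929×10⁸ m/s
p = γmv = 1.306 × 6.7 × 1.929×10⁸ = 1.688×10⁹ kg·m/s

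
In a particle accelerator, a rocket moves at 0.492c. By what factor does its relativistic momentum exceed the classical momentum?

p_rel = γmv, p_class = mv
Ratio = γ = 1/√(1 - 0.492²)
= 1/√(0.757936) = 1.149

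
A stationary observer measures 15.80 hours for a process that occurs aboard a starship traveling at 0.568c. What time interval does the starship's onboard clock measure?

Dilated time Δt = 15.80 hours
γ = 1/√(1 - 0.568²) = 1.215
Δt₀ = Δt/γ = 15.80/1.215 = 13.00 hours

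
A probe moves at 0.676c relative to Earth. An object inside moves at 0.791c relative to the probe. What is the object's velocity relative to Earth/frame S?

u = (u' + v)/(1 + u'v/c²)
Numerator: 0.791 + 0.676 = 1.467
Denominator: 1 + 0.534716 = 1.534716
u = 1.467/1.534716 = 0.9559c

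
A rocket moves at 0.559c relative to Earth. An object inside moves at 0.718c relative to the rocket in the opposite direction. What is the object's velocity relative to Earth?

Object's velocity in rocket frame is u' = -0.718c
u = (u' + v)/(1 + u'v/c²) = (v - 0.718)/(1 - 0.718·v/c²)
Numerator: 0.559 - 0.718 = -0.159
Denominator: 1 - 0.401362 = 0.598638
u = -0.159/0.598638 = -0.2656c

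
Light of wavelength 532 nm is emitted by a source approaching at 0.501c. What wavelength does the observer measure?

β = 0.501
Wavelength Doppler factor = √(0.499/1.501) = √(0.33245) = 0.57658
λ_obs = 532 × 0.57658 = 306.7 nm (blueshift)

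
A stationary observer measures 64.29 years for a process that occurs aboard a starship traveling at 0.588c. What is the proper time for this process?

Dilated time Δt = 64.29 years
γ = 1/√(1 - 0.588²) = 1.2363
Δt₀ = Δt/γ = 64.29/1.2363 = 52.00 years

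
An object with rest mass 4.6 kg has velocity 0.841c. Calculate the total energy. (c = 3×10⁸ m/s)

γ = 1/√(1 - 0.841²) = 1.8483
mc² = 4.6 × (3×10⁸)² = 4.140×10¹⁷ J
E = γmc² = 1.8483 × 4.140×10¹⁷ = 7.652×10¹⁷ J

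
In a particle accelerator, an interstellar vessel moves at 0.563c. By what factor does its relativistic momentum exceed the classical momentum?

p_rel = γmv, p_class = mv
Ratio = γ = 1/√(1 - 0.563²)
= 1/√(0.683031) = 1.210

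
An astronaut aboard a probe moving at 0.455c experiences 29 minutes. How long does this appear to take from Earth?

Proper time Δt₀ = 29 minutes
γ = 1/√(1 - 0.455²) = 1.123
Δt = γΔt₀ = 1.123 × 29 = 32.57 minutes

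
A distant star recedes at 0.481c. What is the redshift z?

β = 0.481
(1+β)/(1-β) = 1.481/0.519 = 2.85356
√(2.85356) = 1.6892
z = 1.6892 - 1 = 0.6892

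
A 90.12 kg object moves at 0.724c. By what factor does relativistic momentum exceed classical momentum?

p_rel = γmv, p_class = mv
Ratio = γ = 1/√(1 - 0.724²) = 1.450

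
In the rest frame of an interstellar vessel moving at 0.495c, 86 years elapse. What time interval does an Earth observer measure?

Proper time Δt₀ = 86 years
γ = 1/√(1 - 0.495²) = 1.1509
Δt = γΔt₀ = 1.1509 × 86 = 98.98 years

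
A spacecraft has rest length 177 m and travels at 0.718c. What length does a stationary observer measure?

Proper length L₀ = 177 m
γ = 1/√(1 - 0.718²) = 1.437
L = L₀/γ = 177/1.437 = 123.2 m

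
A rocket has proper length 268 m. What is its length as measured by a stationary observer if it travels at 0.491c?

Proper length L₀ = 268 m
γ = 1/√(1 - 0.491²) = 1.1479
L = L₀/γ = 268/1.1479 = 233.5 m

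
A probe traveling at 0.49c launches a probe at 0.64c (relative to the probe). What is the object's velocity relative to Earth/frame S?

u = (u' + v)/(1 + u'v/c²)
Numerator: 0.64 + 0.49 = 1.13
Denominator: 1 + 0.3136 = 1.3136
u = 1.13/1.3136 = 0.8602c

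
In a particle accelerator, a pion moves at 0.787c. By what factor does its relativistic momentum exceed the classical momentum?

p_rel = γmv, p_class = mv
Ratio = γ = 1/√(1 - 0.787²)
= 1/√(0.380631) = 1.621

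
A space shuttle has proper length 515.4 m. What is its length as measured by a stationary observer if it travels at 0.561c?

Proper length L₀ = 515.4 m
γ = 1/√(1 - 0.561²) = 1.208
L = L₀/γ = 515.4/1.208 = 426.7 m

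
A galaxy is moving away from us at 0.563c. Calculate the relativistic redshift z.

β = 0.563
(1+β)/(1-β) = 1.563/0.437 = 3.5767
√(3.5767) = 1.8912
z = 1.8912 - 1 = 0.8912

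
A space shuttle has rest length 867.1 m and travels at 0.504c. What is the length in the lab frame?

Proper length L₀ = 867.1 m
γ = 1/√(1 - 0.504²) = 1.1578
L = L₀/γ = 867.1/1.1578 = 748.9 m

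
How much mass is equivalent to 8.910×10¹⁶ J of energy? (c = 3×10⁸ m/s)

From E = mc², we get m = E/c²
c² = (3×10⁸)² = 9×10¹⁶ m²/s²
m = 8.910×10¹⁶ / 9×10¹⁶ = 0.9900 kg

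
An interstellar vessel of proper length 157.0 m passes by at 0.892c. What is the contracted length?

Proper length L₀ = 157.0 m
γ = 1/√(1 - 0.892²) = 2.2122
L = L₀/γ = 157.0/2.2122 = 70.97 m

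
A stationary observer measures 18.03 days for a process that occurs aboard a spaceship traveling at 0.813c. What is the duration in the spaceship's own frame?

Dilated time Δt = 18.03 days
γ = 1/√(1 - 0.813²) = 1.717
Δt₀ = Δt/γ = 18.03/1.717 = 10.50 days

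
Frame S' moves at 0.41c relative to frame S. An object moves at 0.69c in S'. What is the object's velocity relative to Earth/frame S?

u = (u' + v)/(1 + u'v/c²)
Numerator: 0.69 + 0.41 = 1.1
Denominator: 1 + 0.2829 = 1.2829
u = 1.1/1.2829 = 0.8574c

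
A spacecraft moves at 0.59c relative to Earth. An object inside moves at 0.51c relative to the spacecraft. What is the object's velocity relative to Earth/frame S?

u = (u' + v)/(1 + u'v/c²)
Numerator: 0.51 + 0.59 = 1.1
Denominator: 1 + 0.3009 = 1.3009
u = 1.1/1.3009 = 0.8456c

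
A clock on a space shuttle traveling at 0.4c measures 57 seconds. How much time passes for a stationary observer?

Proper time Δt₀ = 57 seconds
γ = 1/√(1 - 0.4²) = 1.091
Δt = γΔt₀ = 1.091 × 57 = 62.19 seconds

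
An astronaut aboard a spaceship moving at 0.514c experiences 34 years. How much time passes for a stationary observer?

Proper time Δt₀ = 34 years
γ = 1/√(1 - 0.514²) = 1.166
Δt = γΔt₀ = 1.166 × 34 = 39.64 years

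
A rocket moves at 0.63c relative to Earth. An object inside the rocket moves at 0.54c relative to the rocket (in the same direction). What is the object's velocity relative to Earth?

u = (u' + v)/(1 + u'v/c²)
Numerator: 0.54 + 0.63 = 1.17
Denominator: 1 + 0.3402 = 1.3402
u = 1.17/1.3402 = 0.8730c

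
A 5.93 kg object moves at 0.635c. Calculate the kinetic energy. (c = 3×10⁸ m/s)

γ = 1/√(1 - 0.635²) = 1.2945
γ - 1 = 0.2945
KE = (γ-1)mc² = 0.2945 × 5.93 × (3×10⁸)² = 1.572×10¹⁷ J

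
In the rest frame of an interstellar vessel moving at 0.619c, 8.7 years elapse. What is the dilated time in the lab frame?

Proper time Δt₀ = 8.7 years
γ = 1/√(1 - 0.619²) = 1.273
Δt = γΔt₀ = 1.273 × 8.7 = 11.08 years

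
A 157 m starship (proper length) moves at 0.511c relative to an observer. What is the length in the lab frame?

Proper length L₀ = 157 m
γ = 1/√(1 - 0.511²) = 1.163
L = L₀/γ = 157/1.163 = 135.0 m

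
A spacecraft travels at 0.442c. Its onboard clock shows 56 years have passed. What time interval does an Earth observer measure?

Proper time Δt₀ = 56 years
γ = 1/√(1 - 0.442²) = 1.1148
Δt = γΔt₀ = 1.1148 × 56 = 62.43 years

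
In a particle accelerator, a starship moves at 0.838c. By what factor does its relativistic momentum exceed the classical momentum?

p_rel = γmv, p_class = mv
Ratio = γ = 1/√(1 - 0.838²)
= 1/√(0.297756) = 1.833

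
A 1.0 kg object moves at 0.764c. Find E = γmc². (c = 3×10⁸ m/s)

γ = 1/√(1 - 0.764²) = 1.550
mc² = 1.0 × (3×10⁸)² = 9.000×10¹⁶ J
E = γmc² = 1.550 × 9.000×10¹⁶ = 1.395×10¹⁷ J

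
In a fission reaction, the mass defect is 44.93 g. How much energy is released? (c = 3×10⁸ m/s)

Convert mass defect: Δm = 44.93 g = 0.04493 kg
E = Δm·c² = 0.04493 × (3×10⁸)²
= 0.04493 × 9×10¹⁶ = 4.044×10¹⁵ J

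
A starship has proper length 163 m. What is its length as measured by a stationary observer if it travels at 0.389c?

Proper length L₀ = 163 m
γ = 1/√(1 - 0.389²) = 1.085
L = L₀/γ = 163/1.085 = 150.2 m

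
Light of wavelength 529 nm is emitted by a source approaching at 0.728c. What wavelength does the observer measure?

β = 0.728
Wavelength Doppler factor = √(0.272/1.728) = √(0.1574) = 0.3967
λ_obs = 529 × 0.3967 = 209.9 nm (blueshift)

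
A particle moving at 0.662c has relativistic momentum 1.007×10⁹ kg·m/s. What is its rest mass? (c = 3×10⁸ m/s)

γ = 1/√(1 - 0.662²) = 1.3342
v = 0.662 × 3×10⁸ = 1.986×10⁸ m/s
m = p/(γv) = 1.007×10⁹/(1.3342 × 1.986×10⁸) = 3.800 kg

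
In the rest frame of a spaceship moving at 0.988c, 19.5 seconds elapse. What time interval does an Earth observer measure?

Proper time Δt₀ = 19.5 seconds
γ = 1/√(1 - 0.988²) = 6.4744
Δt = γΔt₀ = 6.4744 × 19.5 = 126.3 seconds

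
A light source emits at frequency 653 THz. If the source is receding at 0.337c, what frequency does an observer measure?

β = v/c = 0.337
(1-β)/(1+β) = 0.663/1.337 = 0.4959
Doppler factor = √(0.4959) = 0.7042
f_obs = 653 × 0.7042 = 459.8 THz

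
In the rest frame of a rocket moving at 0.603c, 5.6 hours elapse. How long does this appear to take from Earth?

Proper time Δt₀ = 5.6 hours
γ = 1/√(1 - 0.603²) = 1.2535
Δt = γΔt₀ = 1.2535 × 5.6 = 7.020 hours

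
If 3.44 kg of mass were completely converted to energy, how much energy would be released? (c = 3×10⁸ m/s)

Using E = mc²:
c² = (3×10⁸)² = 9×10¹⁶ m²/s²
E = 3.44 × 9×10¹⁶ = 3.096×10¹⁷ J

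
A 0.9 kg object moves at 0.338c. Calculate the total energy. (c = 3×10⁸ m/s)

γ = 1/√(1 - 0.338²) = 1.062534
mc² = 0.9 × (3×10⁸)² = 8.100×10¹⁶ J
E = γmc² = 1.062534 × 8.100×10¹⁶ = 8.607×10¹⁶ J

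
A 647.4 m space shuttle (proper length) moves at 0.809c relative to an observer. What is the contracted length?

Proper length L₀ = 647.4 m
γ = 1/√(1 - 0.809²) = 1.70123
L = L₀/γ = 647.4/1.70123 = 380.5 m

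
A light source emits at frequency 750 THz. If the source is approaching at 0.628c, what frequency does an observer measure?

β = v/c = 0.628
(1+β)/(1-β) = 1.628/0.372 = 4.376
Doppler factor = √(4.376) = 2.092
f_obs = 750 × 2.092 = 1569 THz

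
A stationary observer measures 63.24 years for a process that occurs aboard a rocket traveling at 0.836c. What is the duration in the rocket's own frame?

Dilated time Δt = 63.24 years
γ = 1/√(1 - 0.836²) = 1.8224
Δt₀ = Δt/γ = 63.24/1.8224 = 34.70 years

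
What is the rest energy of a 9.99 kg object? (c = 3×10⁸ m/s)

c² = (3×10⁸)² = 9.000×10¹⁶ m²/s²
E₀ = mc² = 9.99 × 9.000×10¹⁶ = 8.991×10¹⁷ J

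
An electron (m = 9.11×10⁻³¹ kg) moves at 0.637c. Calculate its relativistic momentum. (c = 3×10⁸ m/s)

γ = 1/√(1 - 0.637²) = 1.297
v = 0.637 × 3×10⁸ = 1.911×10⁸ m/s
p = γmv = 1.297 × 9.11×10⁻³¹ × 1.911×10⁸ = 2.258×10⁻²² kg·m/s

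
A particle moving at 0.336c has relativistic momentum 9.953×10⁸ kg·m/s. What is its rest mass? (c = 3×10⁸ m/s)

γ = 1/√(1 - 0.336²) = 1.0617
v = 0.336 × 3×10⁸ = 1.008×10⁸ m/s
m = p/(γv) = 9.953×10⁸/(1.0617 × 1.008×10⁸) = 9.300 kg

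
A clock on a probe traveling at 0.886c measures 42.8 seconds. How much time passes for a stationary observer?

Proper time Δt₀ = 42.8 seconds
γ = 1/√(1 - 0.886²) = 2.1566
Δt = γΔt₀ = 2.1566 × 42.8 = 92.30 seconds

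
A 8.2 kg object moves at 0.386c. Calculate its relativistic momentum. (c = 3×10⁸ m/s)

γ = 1/√(1 - 0.386²) = 1.084
v = 0.386 × 3×10⁸ = 1.158×10⁸ m/s
p = γmv = 1.084 × 8.2 × 1.158×10⁸ = 1.029×10⁹ kg·m/s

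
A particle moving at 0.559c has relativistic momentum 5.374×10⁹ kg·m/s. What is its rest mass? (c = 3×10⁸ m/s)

γ = 1/√(1 - 0.559²) = 1.206
v = 0.559 × 3×10⁸ = 1.677×10⁸ m/s
m = p/(γv) = 5.374×10⁹/(1.206 × 1.677×10⁸) = 26.57 kg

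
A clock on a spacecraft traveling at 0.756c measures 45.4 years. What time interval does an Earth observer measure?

Proper time Δt₀ = 45.4 years
γ = 1/√(1 - 0.756²) = 1.5277
Δt = γΔt₀ = 1.5277 × 45.4 = 69.36 years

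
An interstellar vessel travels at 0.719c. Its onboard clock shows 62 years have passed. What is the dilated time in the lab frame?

Proper time Δt₀ = 62 years
γ = 1/√(1 - 0.719²) = 1.4388
Δt = γΔt₀ = 1.4388 × 62 = 89.21 years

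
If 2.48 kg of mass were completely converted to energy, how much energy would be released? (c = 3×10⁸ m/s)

Using E = mc²:
c² = (3×10⁸)² = 9×10¹⁶ m²/s²
E = 2.48 × 9×10¹⁶ = 2.232×10¹⁷ J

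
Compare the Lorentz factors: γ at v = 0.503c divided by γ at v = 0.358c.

γ₁ = 1/√(1 - 0.503²) = 1.157
γ₂ = 1/√(1 - 0.358²) = 1.071
γ₁/γ₂ = 1.157/1.071 = 1.080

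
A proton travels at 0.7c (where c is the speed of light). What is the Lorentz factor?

v/c = 0.7, so (v/c)² = 0.49
1 - (v/c)² = 0.51
γ = 1/√(0.51) = 1.400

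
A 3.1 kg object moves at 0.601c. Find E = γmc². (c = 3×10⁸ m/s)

γ = 1/√(1 - 0.601²) = 1.2512
mc² = 3.1 × (3×10⁸)² = 2.790×10¹⁷ J
E = γmc² = 1.2512 × 2.790×10¹⁷ = 3.491×10¹⁷ J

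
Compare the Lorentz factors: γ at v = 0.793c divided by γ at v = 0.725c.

γ₁ = 1/√(1 - 0.793²) = 1.6414
γ₂ = 1/√(1 - 0.725²) = 1.4519
γ₁/γ₂ = 1.6414/1.4519 = 1.131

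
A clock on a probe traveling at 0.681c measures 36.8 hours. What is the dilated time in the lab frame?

Proper time Δt₀ = 36.8 hours
γ = 1/√(1 - 0.681²) = 1.3656
Δt = γΔt₀ = 1.3656 × 36.8 = 50.25 hours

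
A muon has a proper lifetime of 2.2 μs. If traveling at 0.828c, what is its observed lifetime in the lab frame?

Proper lifetime τ₀ = 2.2 μs
γ = 1/√(1 - 0.828²) = 1.783
τ = γτ₀ = 1.783 × 2.2 μs = 3.923 μs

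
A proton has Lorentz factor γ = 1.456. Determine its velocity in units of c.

From γ = 1/√(1 - v²/c²):
1/γ² = 1/1.456² = 0.4717
v²/c² = 1 - 0.4717 = 0.5283
v/c = √(0.5283) = 0.7268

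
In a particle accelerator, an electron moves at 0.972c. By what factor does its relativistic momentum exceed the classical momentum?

p_rel = γmv, p_class = mv
Ratio = γ = 1/√(1 - 0.972²)
= 1/√(0.055216) = 4.256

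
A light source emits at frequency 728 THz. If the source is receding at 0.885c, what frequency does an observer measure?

β = v/c = 0.885
(1-β)/(1+β) = 0.115/1.885 = 0.06101
Doppler factor = √(0.06101) = 0.2470
f_obs = 728 × 0.2470 = 179.8 THz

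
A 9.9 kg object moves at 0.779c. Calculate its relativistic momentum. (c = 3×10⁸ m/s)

γ = 1/√(1 - 0.779²) = 1.595
v = 0.779 × 3×10⁸ = 2.337×10⁸ m/s
p = γmv = 1.595 × 9.9 × 2.337×10⁸ = 3.690×10⁹ kg·m/s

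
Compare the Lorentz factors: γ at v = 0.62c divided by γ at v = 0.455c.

γ₁ = 1/√(1 - 0.62²) = 1.275
γ₂ = 1/√(1 - 0.455²) = 1.123
γ₁/γ₂ = 1.275/1.123 = 1.135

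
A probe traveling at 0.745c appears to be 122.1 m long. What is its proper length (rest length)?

Contracted length L = 122.1 m
γ = 1/√(1 - 0.745²) = 1.499
L₀ = γL = 1.499 × 122.1 = 183.0 m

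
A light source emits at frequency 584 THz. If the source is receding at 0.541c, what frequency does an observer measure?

β = v/c = 0.541
(1-β)/(1+β) = 0.459/1.541 = 0.2979
Doppler factor = √(0.2979) = 0.5458
f_obs = 584 × 0.5458 = 318.7 THz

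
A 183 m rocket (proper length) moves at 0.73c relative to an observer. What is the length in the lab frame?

Proper length L₀ = 183 m
γ = 1/√(1 - 0.73²) = 1.463
L = L₀/γ = 183/1.463 = 125.1 m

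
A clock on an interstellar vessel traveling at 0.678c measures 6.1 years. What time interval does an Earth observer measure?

Proper time Δt₀ = 6.1 years
γ = 1/√(1 - 0.678²) = 1.36043
Δt = γΔt₀ = 1.36043 × 6.1 = 8.299 years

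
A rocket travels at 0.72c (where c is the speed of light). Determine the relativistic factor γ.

v/c = 0.72, so (v/c)² = 0.5184
1 - (v/c)² = 0.4816
γ = 1/√(0.4816) = 1.441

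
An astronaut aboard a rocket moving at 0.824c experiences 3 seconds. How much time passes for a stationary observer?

Proper time Δt₀ = 3 seconds
γ = 1/√(1 - 0.824²) = 1.765
Δt = γΔt₀ = 1.765 × 3 = 5.295 seconds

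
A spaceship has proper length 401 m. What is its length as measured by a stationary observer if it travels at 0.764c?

Proper length L₀ = 401 m
γ = 1/√(1 - 0.764²) = 1.550
L = L₀/γ = 401/1.550 = 258.7 m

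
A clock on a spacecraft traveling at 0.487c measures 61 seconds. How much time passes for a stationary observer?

Proper time Δt₀ = 61 seconds
γ = 1/√(1 - 0.487²) = 1.1449
Δt = γΔt₀ = 1.1449 × 61 = 69.84 seconds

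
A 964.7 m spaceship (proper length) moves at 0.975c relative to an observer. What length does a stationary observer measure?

Proper length L₀ = 964.7 m
γ = 1/√(1 - 0.975²) = 4.500
L = L₀/γ = 964.7/4.500 = 214.4 m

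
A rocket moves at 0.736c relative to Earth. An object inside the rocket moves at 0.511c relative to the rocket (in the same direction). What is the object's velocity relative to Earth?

u = (u' + v)/(1 + u'v/c²)
Numerator: 0.511 + 0.736 = 1.247
Denominator: 1 + 0.376096 = 1.376096
u = 1.247/1.376096 = 0.9062c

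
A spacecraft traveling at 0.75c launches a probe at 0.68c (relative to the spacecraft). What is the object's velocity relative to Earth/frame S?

u = (u' + v)/(1 + u'v/c²)
Numerator: 0.68 + 0.75 = 1.43
Denominator: 1 + 0.51 = 1.51
u = 1.43/1.51 = 0.9470c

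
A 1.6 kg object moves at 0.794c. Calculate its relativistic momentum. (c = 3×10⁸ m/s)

γ = 1/√(1 - 0.794²) = 1.645
v = 0.794 × 3×10⁸ = 2.382×10⁸ m/s
p = γmv = 1.645 × 1.6 × 2.382×10⁸ = 6.269×10⁸ kg·m/s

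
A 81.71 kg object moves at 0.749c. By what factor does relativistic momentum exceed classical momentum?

p_rel = γmv, p_class = mv
Ratio = γ = 1/√(1 - 0.749²) = 1.509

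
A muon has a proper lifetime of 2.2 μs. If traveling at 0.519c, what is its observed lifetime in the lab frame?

Proper lifetime τ₀ = 2.2 μs
γ = 1/√(1 - 0.519²) = 1.170
τ = γτ₀ = 1.170 × 2.2 μs = 2.574 μs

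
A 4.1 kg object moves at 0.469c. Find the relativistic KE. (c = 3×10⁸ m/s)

γ = 1/√(1 - 0.469²) = 1.13225
γ - 1 = 0.13225
KE = (γ-1)mc² = 0.13225 × 4.1 × (3×10⁸)² = 4.880×10¹⁶ J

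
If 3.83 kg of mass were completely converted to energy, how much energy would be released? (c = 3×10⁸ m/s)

Using E = mc²:
c² = (3×10⁸)² = 9×10¹⁶ m²/s²
E = 3.83 × 9×10¹⁶ = 3.447×10¹⁷ J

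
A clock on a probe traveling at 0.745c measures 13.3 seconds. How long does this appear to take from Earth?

Proper time Δt₀ = 13.3 seconds
γ = 1/√(1 - 0.745²) = 1.499
Δt = γΔt₀ = 1.499 × 13.3 = 19.94 seconds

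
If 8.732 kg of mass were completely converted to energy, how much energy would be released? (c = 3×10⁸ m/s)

Using E = mc²:
c² = (3×10⁸)² = 9×10¹⁶ m²/s²
E = 8.732 × 9×10¹⁶ = 7.859×10¹⁷ J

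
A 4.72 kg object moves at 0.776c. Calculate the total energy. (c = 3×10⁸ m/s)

γ = 1/√(1 - 0.776²) = 1.5855
mc² = 4.72 × (3×10⁸)² = 4.248×10¹⁷ J
E = γmc² = 1.5855 × 4.248×10¹⁷ = 6.735×10¹⁷ J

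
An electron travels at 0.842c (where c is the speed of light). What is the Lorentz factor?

v/c = 0.842, so (v/c)² = 0.708964
1 - (v/c)² = 0.291036
γ = 1/√(0.291036) = 1.854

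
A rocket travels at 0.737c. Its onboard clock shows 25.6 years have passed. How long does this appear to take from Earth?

Proper time Δt₀ = 25.6 years
γ = 1/√(1 - 0.737²) = 1.4795
Δt = γΔt₀ = 1.4795 × 25.6 = 37.88 years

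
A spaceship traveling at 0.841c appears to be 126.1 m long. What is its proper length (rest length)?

Contracted length L = 126.1 m
γ = 1/√(1 - 0.841²) = 1.8483
L₀ = γL = 1.8483 × 126.1 = 233.1 m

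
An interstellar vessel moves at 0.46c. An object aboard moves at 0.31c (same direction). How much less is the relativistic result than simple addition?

Classical: u' + v = 0.31 + 0.46 = 0.77c
Relativistic: u = (0.31 + 0.46)/(1 + 0.1426) = 0.77/1.1426 = 0.6739c
Difference: 0.77 - 0.6739 = 0.09610c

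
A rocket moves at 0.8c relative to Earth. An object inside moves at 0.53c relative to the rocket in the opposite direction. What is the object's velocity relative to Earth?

Object's velocity in rocket frame is u' = -0.53c
u = (u' + v)/(1 + u'v/c²) = (v - 0.53)/(1 - 0.53·v/c²)
Numerator: 0.8 - 0.53 = 0.27
Denominator: 1 - 0.424 = 0.576
u = 0.27/0.576 = 0.4688c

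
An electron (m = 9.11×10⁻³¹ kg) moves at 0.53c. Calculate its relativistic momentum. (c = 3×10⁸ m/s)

γ = 1/√(1 - 0.53²) = 1.179
v = 0.53 × 3×10⁸ = 1.590×10⁸ m/s
p = γmv = 1.179 × 9.11×10⁻³¹ × 1.590×10⁸ = 1.708×10⁻²² kg·m/s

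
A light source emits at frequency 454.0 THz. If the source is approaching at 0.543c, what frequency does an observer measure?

β = v/c = 0.543
(1+β)/(1-β) = 1.543/0.457 = 3.3764
Doppler factor = √(3.3764) = 1.8375
f_obs = 454.0 × 1.8375 = 834.2 THz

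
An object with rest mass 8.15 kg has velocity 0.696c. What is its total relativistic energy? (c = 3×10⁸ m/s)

γ = 1/√(1 - 0.696²) = 1.393
mc² = 8.15 × (3×10⁸)² = 7.335×10¹⁷ J
E = γmc² = 1.393 × 7.335×10¹⁷ = 1.022×10¹⁸ J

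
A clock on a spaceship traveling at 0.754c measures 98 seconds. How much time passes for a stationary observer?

Proper time Δt₀ = 98 seconds
γ = 1/√(1 - 0.754²) = 1.522
Δt = γΔt₀ = 1.522 × 98 = 149.2 seconds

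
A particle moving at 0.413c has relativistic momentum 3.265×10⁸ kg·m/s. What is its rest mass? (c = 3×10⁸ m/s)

γ = 1/√(1 - 0.413²) = 1.098
v = 0.413 × 3×10⁸ = 1.239×10⁸ m/s
m = p/(γv) = 3.265×10⁸/(1.098 × 1.239×10⁸) = 2.400 kg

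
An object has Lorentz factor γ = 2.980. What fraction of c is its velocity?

From γ = 1/√(1 - v²/c²):
1/γ² = 1/2.980² = 0.1126
v²/c² = 1 - 0.1126 = 0.8874
v/c = √(0.8874) = 0.9420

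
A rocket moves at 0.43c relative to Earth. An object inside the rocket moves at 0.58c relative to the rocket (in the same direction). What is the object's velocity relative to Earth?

u = (u' + v)/(1 + u'v/c²)
Numerator: 0.58 + 0.43 = 1.01
Denominator: 1 + 0.2494 = 1.2494
u = 1.01/1.2494 = 0.8084c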